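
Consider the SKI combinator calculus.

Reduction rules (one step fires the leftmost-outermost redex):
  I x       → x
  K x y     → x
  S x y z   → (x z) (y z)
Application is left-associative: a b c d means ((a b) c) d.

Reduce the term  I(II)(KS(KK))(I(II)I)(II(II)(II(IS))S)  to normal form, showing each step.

Answer: normal form = SI(SS)  (in 14 steps)

Reduction:
  start: I(II)(KS(KK))(I(II)I)(II(II)(II(IS))S)
  →1  II(KS(KK))(I(II)I)(II(II)(II(IS))S)
  →2  I(KS(KK))(I(II)I)(II(II)(II(IS))S)
  →3  KS(KK)(I(II)I)(II(II)(II(IS))S)
  →4  S(I(II)I)(II(II)(II(IS))S)
  →5  S(III)(II(II)(II(IS))S)
  →6  S(II)(II(II)(II(IS))S)
  →7  SI(II(II)(II(IS))S)
  →8  SI(I(II)(II(IS))S)
  →9  SI(II(II(IS))S)
  →10  SI(I(II(IS))S)
  →11  SI(II(IS)S)
  →12  SI(I(IS)S)
  →13  SI(ISS)
  →14  SI(SS)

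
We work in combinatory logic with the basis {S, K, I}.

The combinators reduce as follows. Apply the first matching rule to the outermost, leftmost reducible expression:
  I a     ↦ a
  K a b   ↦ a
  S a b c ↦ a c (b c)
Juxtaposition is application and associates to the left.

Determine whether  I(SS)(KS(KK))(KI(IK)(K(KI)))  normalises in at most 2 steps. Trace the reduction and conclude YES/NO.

  start: I(SS)(KS(KK))(KI(IK)(K(KI)))
  step 1: SS(KS(KK))(KI(IK)(K(KI)))
  step 2: S(KI(IK)(K(KI)))(KS(KK)(KI(IK)(K(KI))))

Answer: NO — after 2 steps the term is S(KI(IK)(K(KI)))(KS(KK)(KI(IK)(K(KI)))), not yet normal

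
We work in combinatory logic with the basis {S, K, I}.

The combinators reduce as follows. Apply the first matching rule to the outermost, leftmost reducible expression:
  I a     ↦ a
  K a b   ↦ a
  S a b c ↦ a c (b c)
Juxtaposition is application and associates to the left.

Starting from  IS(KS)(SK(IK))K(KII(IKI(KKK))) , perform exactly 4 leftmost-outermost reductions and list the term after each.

Answer: after 4 steps: S(KK(IKK))(KII(IKI(KKK)))

Derivation:
  start: IS(KS)(SK(IK))K(KII(IKI(KKK)))
  step 1: S(KS)(SK(IK))K(KII(IKI(KKK)))
  step 2: KSK(SK(IK)K)(KII(IKI(KKK)))
  step 3: S(SK(IK)K)(KII(IKI(KKK)))
  step 4: S(KK(IKK))(KII(IKI(KKK)))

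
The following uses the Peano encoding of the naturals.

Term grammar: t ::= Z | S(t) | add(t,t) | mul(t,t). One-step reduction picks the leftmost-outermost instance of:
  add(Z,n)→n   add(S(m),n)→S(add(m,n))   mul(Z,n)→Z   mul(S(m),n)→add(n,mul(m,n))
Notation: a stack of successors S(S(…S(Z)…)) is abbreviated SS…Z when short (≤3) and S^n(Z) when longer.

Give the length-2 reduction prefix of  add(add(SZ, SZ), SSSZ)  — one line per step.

Answer: after 2 steps: S(add(add(Z, SZ), SSSZ))

Working:
  start: add(add(SZ, SZ), SSSZ)
  [1] add(S(add(Z, SZ)), SSSZ)
  [2] S(add(add(Z, SZ), SSSZ))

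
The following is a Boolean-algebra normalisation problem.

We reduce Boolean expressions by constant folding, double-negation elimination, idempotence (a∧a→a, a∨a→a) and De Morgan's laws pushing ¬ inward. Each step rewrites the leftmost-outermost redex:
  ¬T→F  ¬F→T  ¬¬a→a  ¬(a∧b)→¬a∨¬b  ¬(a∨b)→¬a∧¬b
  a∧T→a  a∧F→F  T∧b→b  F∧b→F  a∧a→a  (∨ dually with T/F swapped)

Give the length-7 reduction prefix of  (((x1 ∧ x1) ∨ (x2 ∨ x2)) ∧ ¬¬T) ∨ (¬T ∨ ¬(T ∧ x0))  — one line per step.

Answer: after 7 steps: (x1 ∨ x2) ∨ (¬T ∨ ¬x0)

Reduction:
  start: (((x1 ∧ x1) ∨ (x2 ∨ x2)) ∧ ¬¬T) ∨ (¬T ∨ ¬(T ∧ x0))
  [1] ((x1 ∨ (x2 ∨ x2)) ∧ ¬¬T) ∨ (¬T ∨ ¬(T ∧ x0))
  [2] ((x1 ∨ x2) ∧ ¬¬T) ∨ (¬T ∨ ¬(T ∧ x0))
  [3] ((x1 ∨ x2) ∧ T) ∨ (¬T ∨ ¬(T ∧ x0))
  [4] (x1 ∨ x2) ∨ (¬T ∨ ¬(T ∧ x0))
  [5] (x1 ∨ x2) ∨ (F ∨ ¬(T ∧ x0))
  [6] (x1 ∨ x2) ∨ ¬(T ∧ x0)
  [7] (x1 ∨ x2) ∨ (¬T ∨ ¬x0)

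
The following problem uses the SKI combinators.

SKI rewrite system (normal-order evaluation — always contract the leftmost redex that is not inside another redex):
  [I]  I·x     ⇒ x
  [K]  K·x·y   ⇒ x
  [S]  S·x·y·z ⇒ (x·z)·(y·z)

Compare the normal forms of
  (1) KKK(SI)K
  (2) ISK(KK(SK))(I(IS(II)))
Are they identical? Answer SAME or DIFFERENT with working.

Answer: SAME — A ⇓ SI, B ⇓ SI

Reduction:
Term A:
  start: KKK(SI)K
  [1] K(SI)K
  [2] SI

Term B:
  start: ISK(KK(SK))(I(IS(II)))
  [1] SK(KK(SK))(I(IS(II)))
  [2] K(I(IS(II)))(KK(SK)(I(IS(II))))
  [3] I(IS(II))
  [4] IS(II)
  [5] S(II)
  [6] SI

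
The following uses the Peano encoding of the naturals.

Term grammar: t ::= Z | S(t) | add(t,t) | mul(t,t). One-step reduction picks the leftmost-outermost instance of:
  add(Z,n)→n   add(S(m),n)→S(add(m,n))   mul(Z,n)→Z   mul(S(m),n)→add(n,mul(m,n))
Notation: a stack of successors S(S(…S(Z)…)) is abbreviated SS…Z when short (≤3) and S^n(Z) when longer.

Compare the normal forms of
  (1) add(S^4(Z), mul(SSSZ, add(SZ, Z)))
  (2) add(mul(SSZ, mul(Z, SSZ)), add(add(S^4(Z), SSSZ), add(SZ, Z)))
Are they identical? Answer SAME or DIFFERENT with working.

Answer: DIFFERENT — A ⇓ S^7(Z), B ⇓ S^8(Z)

Reduction:
Term A:
  start: add(S^4(Z), mul(SSSZ, add(SZ, Z)))
  →1  S(add(SSSZ, mul(SSSZ, add(SZ, Z))))
  →2  S(S(add(SSZ, mul(SSSZ, add(SZ, Z)))))
  →3  S(S(S(add(SZ, mul(SSSZ, add(SZ, Z))))))
  →4  S(S(S(S(add(Z, mul(SSSZ, add(SZ, Z)))))))
  →5  S(S(S(S(mul(SSSZ, add(SZ, Z))))))
  →6  S(S(S(S(add(add(SZ, Z), mul(SSZ, add(SZ, Z)))))))
  →7  S(S(S(S(add(S(add(Z, Z)), mul(SSZ, add(SZ, Z)))))))
  →8  S(S(S(S(S(add(add(Z, Z), mul(SSZ, add(SZ, Z))))))))
  →9  S(S(S(S(S(add(Z, mul(SSZ, add(SZ, Z))))))))
  →10  S(S(S(S(S(mul(SSZ, add(SZ, Z)))))))
  →11  S(S(S(S(S(add(add(SZ, Z), mul(SZ, add(SZ, Z))))))))
  →12  S(S(S(S(S(add(S(add(Z, Z)), mul(SZ, add(SZ, Z))))))))
  →13  S(S(S(S(S(S(add(add(Z, Z), mul(SZ, add(SZ, Z)))))))))
  →14  S(S(S(S(S(S(add(Z, mul(SZ, add(SZ, Z)))))))))
  →15  S(S(S(S(S(S(mul(SZ, add(SZ, Z))))))))
  →16  S(S(S(S(S(S(add(add(SZ, Z), mul(Z, add(SZ, Z)))))))))
  →17  S(S(S(S(S(S(add(S(add(Z, Z)), mul(Z, add(SZ, Z)))))))))
  →18  S(S(S(S(S(S(S(add(add(Z, Z), mul(Z, add(SZ, Z))))))))))
  →19  S(S(S(S(S(S(S(add(Z, mul(Z, add(SZ, Z))))))))))
  →20  S(S(S(S(S(S(S(mul(Z, add(SZ, Z)))))))))
  →21  S^7(Z)

Term B:
  start: add(mul(SSZ, mul(Z, SSZ)), add(add(S^4(Z), SSSZ), add(SZ, Z)))
  →1  add(add(mul(Z, SSZ), mul(SZ, mul(Z, SSZ))), add(add(S^4(Z), SSSZ), add(SZ, Z)))
  →2  add(add(Z, mul(SZ, mul(Z, SSZ))), add(add(S^4(Z), SSSZ), add(SZ, Z)))
  →3  add(mul(SZ, mul(Z, SSZ)), add(add(S^4(Z), SSSZ), add(SZ, Z)))
  →4  add(add(mul(Z, SSZ), mul(Z, mul(Z, SSZ))), add(add(S^4(Z), SSSZ), add(SZ, Z)))
  →5  add(add(Z, mul(Z, mul(Z, SSZ))), add(add(S^4(Z), SSSZ), add(SZ, Z)))
  →6  add(mul(Z, mul(Z, SSZ)), add(add(S^4(Z), SSSZ), add(SZ, Z)))
  →7  add(Z, add(add(S^4(Z), SSSZ), add(SZ, Z)))
  →8  add(add(S^4(Z), SSSZ), add(SZ, Z))
  →9  add(S(add(SSSZ, SSSZ)), add(SZ, Z))
  →10  S(add(add(SSSZ, SSSZ), add(SZ, Z)))
  →11  S(add(S(add(SSZ, SSSZ)), add(SZ, Z)))
  →12  S(S(add(add(SSZ, SSSZ), add(SZ, Z))))
  →13  S(S(add(S(add(SZ, SSSZ)), add(SZ, Z))))
  →14  S(S(S(add(add(SZ, SSSZ), add(SZ, Z)))))
  →15  S(S(S(add(S(add(Z, SSSZ)), add(SZ, Z)))))
  →16  S(S(S(S(add(add(Z, SSSZ), add(SZ, Z))))))
  →17  S(S(S(S(add(SSSZ, add(SZ, Z))))))
  →18  S(S(S(S(S(add(SSZ, add(SZ, Z)))))))
  →19  S(S(S(S(S(S(add(SZ, add(SZ, Z))))))))
  →20  S(S(S(S(S(S(S(add(Z, add(SZ, Z)))))))))
  →21  S(S(S(S(S(S(S(add(SZ, Z))))))))
  →22  S(S(S(S(S(S(S(S(add(Z, Z)))))))))
  →23  S^8(Z)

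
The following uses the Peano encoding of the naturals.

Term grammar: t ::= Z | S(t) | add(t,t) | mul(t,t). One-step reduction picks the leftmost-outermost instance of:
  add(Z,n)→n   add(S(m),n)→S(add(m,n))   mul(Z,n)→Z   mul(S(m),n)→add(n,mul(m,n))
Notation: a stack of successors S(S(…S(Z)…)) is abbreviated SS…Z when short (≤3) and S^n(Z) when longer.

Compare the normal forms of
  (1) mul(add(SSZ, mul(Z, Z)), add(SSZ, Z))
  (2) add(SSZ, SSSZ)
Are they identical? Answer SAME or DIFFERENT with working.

Term A:
  start: mul(add(SSZ, mul(Z, Z)), add(SSZ, Z))
  →1  mul(S(add(SZ, mul(Z, Z))), add(SSZ, Z))
  →2  add(add(SSZ, Z), mul(add(SZ, mul(Z, Z)), add(SSZ, Z)))
  →3  add(S(add(SZ, Z)), mul(add(SZ, mul(Z, Z)), add(SSZ, Z)))
  →4  S(add(add(SZ, Z), mul(add(SZ, mul(Z, Z)), add(SSZ, Z))))
  →5  S(add(S(add(Z, Z)), mul(add(SZ, mul(Z, Z)), add(SSZ, Z))))
  →6  S(S(add(add(Z, Z), mul(add(SZ, mul(Z, Z)), add(SSZ, Z)))))
  →7  S(S(add(Z, mul(add(SZ, mul(Z, Z)), add(SSZ, Z)))))
  →8  S(S(mul(add(SZ, mul(Z, Z)), add(SSZ, Z))))
  →9  S(S(mul(S(add(Z, mul(Z, Z))), add(SSZ, Z))))
  →10  S(S(add(add(SSZ, Z), mul(add(Z, mul(Z, Z)), add(SSZ, Z)))))
  →11  S(S(add(S(add(SZ, Z)), mul(add(Z, mul(Z, Z)), add(SSZ, Z)))))
  →12  S(S(S(add(add(SZ, Z), mul(add(Z, mul(Z, Z)), add(SSZ, Z))))))
  →13  S(S(S(add(S(add(Z, Z)), mul(add(Z, mul(Z, Z)), add(SSZ, Z))))))
  →14  S(S(S(S(add(add(Z, Z), mul(add(Z, mul(Z, Z)), add(SSZ, Z)))))))
  →15  S(S(S(S(add(Z, mul(add(Z, mul(Z, Z)), add(SSZ, Z)))))))
  →16  S(S(S(S(mul(add(Z, mul(Z, Z)), add(SSZ, Z))))))
  →17  S(S(S(S(mul(mul(Z, Z), add(SSZ, Z))))))
  →18  S(S(S(S(mul(Z, add(SSZ, Z))))))
  →19  S^4(Z)

Term B:
  start: add(SSZ, SSSZ)
  →1  S(add(SZ, SSSZ))
  →2  S(S(add(Z, SSSZ)))
  →3  S^5(Z)

Answer: DIFFERENT — A ⇓ S^4(Z), B ⇓ S^5(Z)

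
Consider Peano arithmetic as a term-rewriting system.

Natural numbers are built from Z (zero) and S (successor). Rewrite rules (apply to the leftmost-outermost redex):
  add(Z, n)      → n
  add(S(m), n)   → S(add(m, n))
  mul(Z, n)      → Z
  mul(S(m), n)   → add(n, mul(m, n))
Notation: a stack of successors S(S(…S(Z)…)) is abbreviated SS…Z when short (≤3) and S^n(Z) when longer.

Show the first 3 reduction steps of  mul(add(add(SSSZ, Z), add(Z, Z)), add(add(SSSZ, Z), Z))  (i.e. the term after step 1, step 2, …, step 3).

Answer: after 3 steps: add(add(add(SSSZ, Z), Z), mul(add(add(SSZ, Z), add(Z, Z)), add(add(SSSZ, Z), Z)))

Derivation:
  start: mul(add(add(SSSZ, Z), add(Z, Z)), add(add(SSSZ, Z), Z))
  →1  mul(add(S(add(SSZ, Z)), add(Z, Z)), add(add(SSSZ, Z), Z))
  →2  mul(S(add(add(SSZ, Z), add(Z, Z))), add(add(SSSZ, Z), Z))
  →3  add(add(add(SSSZ, Z), Z), mul(add(add(SSZ, Z), add(Z, Z)), add(add(SSSZ, Z), Z)))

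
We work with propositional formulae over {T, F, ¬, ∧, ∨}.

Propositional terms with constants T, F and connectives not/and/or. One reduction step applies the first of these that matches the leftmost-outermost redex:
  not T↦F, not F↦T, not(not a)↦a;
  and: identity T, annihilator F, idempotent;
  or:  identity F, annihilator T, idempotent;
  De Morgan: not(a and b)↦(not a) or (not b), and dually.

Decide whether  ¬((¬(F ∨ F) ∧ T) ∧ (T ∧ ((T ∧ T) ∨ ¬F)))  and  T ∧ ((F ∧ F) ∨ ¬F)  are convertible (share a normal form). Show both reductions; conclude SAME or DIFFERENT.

Answer: DIFFERENT — A ⇓ F, B ⇓ T

Reduction:
Term A:
  start: ¬((¬(F ∨ F) ∧ T) ∧ (T ∧ ((T ∧ T) ∨ ¬F)))
  →1  ¬(¬(F ∨ F) ∧ T) ∨ ¬(T ∧ ((T ∧ T) ∨ ¬F))
  →2  (¬¬(F ∨ F) ∨ ¬T) ∨ ¬(T ∧ ((T ∧ T) ∨ ¬F))
  →3  ((F ∨ F) ∨ ¬T) ∨ ¬(T ∧ ((T ∧ T) ∨ ¬F))
  →4  (F ∨ ¬T) ∨ ¬(T ∧ ((T ∧ T) ∨ ¬F))
  →5  ¬T ∨ ¬(T ∧ ((T ∧ T) ∨ ¬F))
  →6  F ∨ ¬(T ∧ ((T ∧ T) ∨ ¬F))
  →7  ¬(T ∧ ((T ∧ T) ∨ ¬F))
  →8  ¬T ∨ ¬((T ∧ T) ∨ ¬F)
  →9  F ∨ ¬((T ∧ T) ∨ ¬F)
  →10  ¬((T ∧ T) ∨ ¬F)
  →11  ¬(T ∧ T) ∧ ¬¬F
  →12  (¬T ∨ ¬T) ∧ ¬¬F
  →13  ¬T ∧ ¬¬F
  →14  F ∧ ¬¬F
  →15  F

Term B:
  start: T ∧ ((F ∧ F) ∨ ¬F)
  →1  (F ∧ F) ∨ ¬F
  →2  F ∨ ¬F
  →3  ¬F
  →4  T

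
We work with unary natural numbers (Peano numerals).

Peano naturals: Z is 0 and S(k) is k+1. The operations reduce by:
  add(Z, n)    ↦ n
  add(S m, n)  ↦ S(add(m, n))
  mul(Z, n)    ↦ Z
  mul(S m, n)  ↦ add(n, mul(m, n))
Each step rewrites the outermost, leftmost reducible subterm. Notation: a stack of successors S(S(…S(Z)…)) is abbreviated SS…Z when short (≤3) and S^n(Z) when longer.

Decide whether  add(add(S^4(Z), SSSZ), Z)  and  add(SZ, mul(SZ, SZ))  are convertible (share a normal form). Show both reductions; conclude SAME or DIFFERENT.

Answer: DIFFERENT — A ⇓ S^7(Z), B ⇓ SSZ

Working:
Term A:
  start: add(add(S^4(Z), SSSZ), Z)
  [1] add(S(add(SSSZ, SSSZ)), Z)
  [2] S(add(add(SSSZ, SSSZ), Z))
  [3] S(add(S(add(SSZ, SSSZ)), Z))
  [4] S(S(add(add(SSZ, SSSZ), Z)))
  [5] S(S(add(S(add(SZ, SSSZ)), Z)))
  [6] S(S(S(add(add(SZ, SSSZ), Z))))
  [7] S(S(S(add(S(add(Z, SSSZ)), Z))))
  [8] S(S(S(S(add(add(Z, SSSZ), Z)))))
  [9] S(S(S(S(add(SSSZ, Z)))))
  [10] S(S(S(S(S(add(SSZ, Z))))))
  [11] S(S(S(S(S(S(add(SZ, Z)))))))
  [12] S(S(S(S(S(S(S(add(Z, Z))))))))
  [13] S^7(Z)

Term B:
  start: add(SZ, mul(SZ, SZ))
  [1] S(add(Z, mul(SZ, SZ)))
  [2] S(mul(SZ, SZ))
  [3] S(add(SZ, mul(Z, SZ)))
  [4] S(S(add(Z, mul(Z, SZ))))
  [5] S(S(mul(Z, SZ)))
  [6] SSZ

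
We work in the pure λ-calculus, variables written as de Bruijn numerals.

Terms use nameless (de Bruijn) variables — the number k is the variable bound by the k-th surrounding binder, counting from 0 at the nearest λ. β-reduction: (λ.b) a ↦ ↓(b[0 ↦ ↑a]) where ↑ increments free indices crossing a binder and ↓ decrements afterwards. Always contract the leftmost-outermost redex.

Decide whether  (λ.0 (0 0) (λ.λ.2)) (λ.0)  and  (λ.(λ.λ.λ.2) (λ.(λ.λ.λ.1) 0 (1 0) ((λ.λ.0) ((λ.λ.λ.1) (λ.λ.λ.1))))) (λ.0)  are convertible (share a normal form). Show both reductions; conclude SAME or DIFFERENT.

Answer: SAME — A ⇓ λ.λ.λ.0, B ⇓ λ.λ.λ.0

Working:
Term A:
  start: (λ.0 (0 0) (λ.λ.2)) (λ.0)
  [1] (λ.0) ((λ.0) (λ.0)) (λ.λ.λ.0)
  [2] (λ.0) (λ.0) (λ.λ.λ.0)
  [3] (λ.0) (λ.λ.λ.0)
  [4] λ.λ.λ.0

Term B:
  start: (λ.(λ.λ.λ.2) (λ.(λ.λ.λ.1) 0 (1 0) ((λ.λ.0) ((λ.λ.λ.1) (λ.λ.λ.1))))) (λ.0)
  [1] (λ.λ.λ.2) (λ.(λ.λ.λ.1) 0 ((λ.0) 0) ((λ.λ.0) ((λ.λ.λ.1) (λ.λ.λ.1))))
  [2] λ.λ.λ.(λ.λ.λ.1) 0 ((λ.0) 0) ((λ.λ.0) ((λ.λ.λ.1) (λ.λ.λ.1)))
  [3] λ.λ.λ.(λ.λ.1) ((λ.0) 0) ((λ.λ.0) ((λ.λ.λ.1) (λ.λ.λ.1)))
  [4] λ.λ.λ.(λ.(λ.0) 1) ((λ.λ.0) ((λ.λ.λ.1) (λ.λ.λ.1)))
  [5] λ.λ.λ.(λ.0) 0
  [6] λ.λ.λ.0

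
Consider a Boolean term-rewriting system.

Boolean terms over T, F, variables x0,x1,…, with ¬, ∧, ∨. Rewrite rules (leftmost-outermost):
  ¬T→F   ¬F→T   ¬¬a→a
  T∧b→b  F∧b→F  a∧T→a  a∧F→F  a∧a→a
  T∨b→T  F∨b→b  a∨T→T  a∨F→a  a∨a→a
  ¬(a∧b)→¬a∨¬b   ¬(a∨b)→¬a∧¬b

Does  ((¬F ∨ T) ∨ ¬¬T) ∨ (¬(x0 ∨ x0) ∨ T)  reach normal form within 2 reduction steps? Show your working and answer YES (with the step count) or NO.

  start: ((¬F ∨ T) ∨ ¬¬T) ∨ (¬(x0 ∨ x0) ∨ T)
  [1] (T ∨ ¬¬T) ∨ (¬(x0 ∨ x0) ∨ T)
  [2] T ∨ (¬(x0 ∨ x0) ∨ T)

Answer: NO — after 2 steps the term is T ∨ (¬(x0 ∨ x0) ∨ T), not yet normal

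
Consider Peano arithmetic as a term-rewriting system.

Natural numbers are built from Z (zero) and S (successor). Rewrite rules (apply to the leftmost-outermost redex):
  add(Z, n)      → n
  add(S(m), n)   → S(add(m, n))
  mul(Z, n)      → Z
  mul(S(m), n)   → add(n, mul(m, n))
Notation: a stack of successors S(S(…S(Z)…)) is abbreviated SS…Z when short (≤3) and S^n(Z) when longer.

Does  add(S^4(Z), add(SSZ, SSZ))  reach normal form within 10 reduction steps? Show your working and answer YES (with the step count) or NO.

  start: add(S^4(Z), add(SSZ, SSZ))
  [1] S(add(SSSZ, add(SSZ, SSZ)))
  [2] S(S(add(SSZ, add(SSZ, SSZ))))
  [3] S(S(S(add(SZ, add(SSZ, SSZ)))))
  [4] S(S(S(S(add(Z, add(SSZ, SSZ))))))
  [5] S(S(S(S(add(SSZ, SSZ)))))
  [6] S(S(S(S(S(add(SZ, SSZ))))))
  [7] S(S(S(S(S(S(add(Z, SSZ)))))))
  [8] S^8(Z)

Answer: YES — reaches normal form S^8(Z) in 8 ≤ 10 steps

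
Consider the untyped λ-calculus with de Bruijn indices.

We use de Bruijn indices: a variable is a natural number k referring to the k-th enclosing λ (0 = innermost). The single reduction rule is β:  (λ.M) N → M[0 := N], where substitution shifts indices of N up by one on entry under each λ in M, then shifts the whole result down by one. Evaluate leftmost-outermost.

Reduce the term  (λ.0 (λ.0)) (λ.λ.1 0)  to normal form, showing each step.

  start: (λ.0 (λ.0)) (λ.λ.1 0)
  [1] (λ.λ.1 0) (λ.0)
  [2] λ.(λ.0) 0
  [3] λ.0

Answer: normal form = λ.0  (in 3 steps)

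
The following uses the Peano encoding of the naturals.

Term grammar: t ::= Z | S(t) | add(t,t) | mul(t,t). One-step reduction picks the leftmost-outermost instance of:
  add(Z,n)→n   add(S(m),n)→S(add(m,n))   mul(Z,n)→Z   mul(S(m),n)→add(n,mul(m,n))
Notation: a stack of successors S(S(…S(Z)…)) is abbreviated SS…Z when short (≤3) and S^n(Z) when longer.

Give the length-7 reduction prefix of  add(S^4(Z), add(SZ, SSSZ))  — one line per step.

  start: add(S^4(Z), add(SZ, SSSZ))
  step 1: S(add(SSSZ, add(SZ, SSSZ)))
  step 2: S(S(add(SSZ, add(SZ, SSSZ))))
  step 3: S(S(S(add(SZ, add(SZ, SSSZ)))))
  step 4: S(S(S(S(add(Z, add(SZ, SSSZ))))))
  step 5: S(S(S(S(add(SZ, SSSZ)))))
  step 6: S(S(S(S(S(add(Z, SSSZ))))))
  step 7: S^8(Z)

Answer: after 7 steps: S^8(Z)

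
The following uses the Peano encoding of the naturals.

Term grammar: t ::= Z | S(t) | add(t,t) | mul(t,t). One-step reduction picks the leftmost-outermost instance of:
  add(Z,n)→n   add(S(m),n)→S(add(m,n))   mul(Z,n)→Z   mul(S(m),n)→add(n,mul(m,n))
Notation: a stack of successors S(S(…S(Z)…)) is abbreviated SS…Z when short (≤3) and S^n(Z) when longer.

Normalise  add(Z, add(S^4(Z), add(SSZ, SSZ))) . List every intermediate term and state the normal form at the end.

  start: add(Z, add(S^4(Z), add(SSZ, SSZ)))
  step 1: add(S^4(Z), add(SSZ, SSZ))
  step 2: S(add(SSSZ, add(SSZ, SSZ)))
  step 3: S(S(add(SSZ, add(SSZ, SSZ))))
  step 4: S(S(S(add(SZ, add(SSZ, SSZ)))))
  step 5: S(S(S(S(add(Z, add(SSZ, SSZ))))))
  step 6: S(S(S(S(add(SSZ, SSZ)))))
  step 7: S(S(S(S(S(add(SZ, SSZ))))))
  step 8: S(S(S(S(S(S(add(Z, SSZ)))))))
  step 9: S^8(Z)

Answer: normal form = S^8(Z)  (in 9 steps)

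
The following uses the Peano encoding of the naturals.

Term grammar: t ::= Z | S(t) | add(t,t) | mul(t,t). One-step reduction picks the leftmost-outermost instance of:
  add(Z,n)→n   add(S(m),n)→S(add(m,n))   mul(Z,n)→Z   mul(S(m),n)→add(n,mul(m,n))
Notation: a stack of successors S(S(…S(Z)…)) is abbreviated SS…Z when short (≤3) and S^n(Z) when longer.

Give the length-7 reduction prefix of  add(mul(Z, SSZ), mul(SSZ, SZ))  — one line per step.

Answer: after 7 steps: S(S(add(Z, mul(Z, SZ))))

Derivation:
  start: add(mul(Z, SSZ), mul(SSZ, SZ))
  step 1: add(Z, mul(SSZ, SZ))
  step 2: mul(SSZ, SZ)
  step 3: add(SZ, mul(SZ, SZ))
  step 4: S(add(Z, mul(SZ, SZ)))
  step 5: S(mul(SZ, SZ))
  step 6: S(add(SZ, mul(Z, SZ)))
  step 7: S(S(add(Z, mul(Z, SZ))))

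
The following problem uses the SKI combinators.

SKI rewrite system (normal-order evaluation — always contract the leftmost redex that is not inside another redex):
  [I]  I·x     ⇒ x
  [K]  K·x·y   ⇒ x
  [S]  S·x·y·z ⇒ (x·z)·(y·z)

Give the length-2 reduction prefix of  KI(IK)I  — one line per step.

Answer: after 2 steps: I

Working:
  start: KI(IK)I
  [1] II
  [2] I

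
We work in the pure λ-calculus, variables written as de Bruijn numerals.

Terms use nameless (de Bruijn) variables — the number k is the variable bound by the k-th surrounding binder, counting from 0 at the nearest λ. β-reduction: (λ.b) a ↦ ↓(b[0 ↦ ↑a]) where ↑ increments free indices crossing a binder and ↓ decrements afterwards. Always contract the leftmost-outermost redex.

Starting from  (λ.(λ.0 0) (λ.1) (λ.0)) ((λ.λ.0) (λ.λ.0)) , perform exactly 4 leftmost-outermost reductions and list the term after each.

  start: (λ.(λ.0 0) (λ.1) (λ.0)) ((λ.λ.0) (λ.λ.0))
  [1] (λ.0 0) (λ.(λ.λ.0) (λ.λ.0)) (λ.0)
  [2] (λ.(λ.λ.0) (λ.λ.0)) (λ.(λ.λ.0) (λ.λ.0)) (λ.0)
  [3] (λ.λ.0) (λ.λ.0) (λ.0)
  [4] (λ.0) (λ.0)

Answer: after 4 steps: (λ.0) (λ.0)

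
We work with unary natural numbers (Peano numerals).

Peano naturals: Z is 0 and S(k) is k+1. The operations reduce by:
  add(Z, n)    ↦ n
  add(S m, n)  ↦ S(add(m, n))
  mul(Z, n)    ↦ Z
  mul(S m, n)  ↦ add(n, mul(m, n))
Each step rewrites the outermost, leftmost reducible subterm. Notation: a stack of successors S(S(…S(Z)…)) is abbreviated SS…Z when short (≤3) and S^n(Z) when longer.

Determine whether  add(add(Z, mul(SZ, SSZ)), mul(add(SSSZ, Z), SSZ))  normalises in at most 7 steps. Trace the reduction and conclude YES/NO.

  start: add(add(Z, mul(SZ, SSZ)), mul(add(SSSZ, Z), SSZ))
  step 1: add(mul(SZ, SSZ), mul(add(SSSZ, Z), SSZ))
  step 2: add(add(SSZ, mul(Z, SSZ)), mul(add(SSSZ, Z), SSZ))
  step 3: add(S(add(SZ, mul(Z, SSZ))), mul(add(SSSZ, Z), SSZ))
  step 4: S(add(add(SZ, mul(Z, SSZ)), mul(add(SSSZ, Z), SSZ)))
  step 5: S(add(S(add(Z, mul(Z, SSZ))), mul(add(SSSZ, Z), SSZ)))
  step 6: S(S(add(add(Z, mul(Z, SSZ)), mul(add(SSSZ, Z), SSZ))))
  step 7: S(S(add(mul(Z, SSZ), mul(add(SSSZ, Z), SSZ))))

Answer: NO — after 7 steps the term is S(S(add(mul(Z, SSZ), mul(add(SSSZ, Z), SSZ)))), not yet normal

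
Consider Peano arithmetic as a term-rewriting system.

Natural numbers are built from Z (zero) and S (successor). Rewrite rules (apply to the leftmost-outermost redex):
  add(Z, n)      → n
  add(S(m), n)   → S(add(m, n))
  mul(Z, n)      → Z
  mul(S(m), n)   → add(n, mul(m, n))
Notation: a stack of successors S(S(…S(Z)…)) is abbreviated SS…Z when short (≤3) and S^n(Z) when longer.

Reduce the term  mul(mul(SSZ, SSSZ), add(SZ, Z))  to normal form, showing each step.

  start: mul(mul(SSZ, SSSZ), add(SZ, Z))
  step 1: mul(add(SSSZ, mul(SZ, SSSZ)), add(SZ, Z))
  step 2: mul(S(add(SSZ, mul(SZ, SSSZ))), add(SZ, Z))
  step 3: add(add(SZ, Z), mul(add(SSZ, mul(SZ, SSSZ)), add(SZ, Z)))
  step 4: add(S(add(Z, Z)), mul(add(SSZ, mul(SZ, SSSZ)), add(SZ, Z)))
  step 5: S(add(add(Z, Z), mul(add(SSZ, mul(SZ, SSSZ)), add(SZ, Z))))
  step 6: S(add(Z, mul(add(SSZ, mul(SZ, SSSZ)), add(SZ, Z))))
  step 7: S(mul(add(SSZ, mul(SZ, SSSZ)), add(SZ, Z)))
  step 8: S(mul(S(add(SZ, mul(SZ, SSSZ))), add(SZ, Z)))
  step 9: S(add(add(SZ, Z), mul(add(SZ, mul(SZ, SSSZ)), add(SZ, Z))))
  step 10: S(add(S(add(Z, Z)), mul(add(SZ, mul(SZ, SSSZ)), add(SZ, Z))))
  step 11: S(S(add(add(Z, Z), mul(add(SZ, mul(SZ, SSSZ)), add(SZ, Z)))))
  step 12: S(S(add(Z, mul(add(SZ, mul(SZ, SSSZ)), add(SZ, Z)))))
  step 13: S(S(mul(add(SZ, mul(SZ, SSSZ)), add(SZ, Z))))
  step 14: S(S(mul(S(add(Z, mul(SZ, SSSZ))), add(SZ, Z))))
  step 15: S(S(add(add(SZ, Z), mul(add(Z, mul(SZ, SSSZ)), add(SZ, Z)))))
  step 16: S(S(add(S(add(Z, Z)), mul(add(Z, mul(SZ, SSSZ)), add(SZ, Z)))))
  step 17: S(S(S(add(add(Z, Z), mul(add(Z, mul(SZ, SSSZ)), add(SZ, Z))))))
  step 18: S(S(S(add(Z, mul(add(Z, mul(SZ, SSSZ)), add(SZ, Z))))))
  step 19: S(S(S(mul(add(Z, mul(SZ, SSSZ)), add(SZ, Z)))))
  step 20: S(S(S(mul(mul(SZ, SSSZ), add(SZ, Z)))))
  step 21: S(S(S(mul(add(SSSZ, mul(Z, SSSZ)), add(SZ, Z)))))
  step 22: S(S(S(mul(S(add(SSZ, mul(Z, SSSZ))), add(SZ, Z)))))
  step 23: S(S(S(add(add(SZ, Z), mul(add(SSZ, mul(Z, SSSZ)), add(SZ, Z))))))
  step 24: S(S(S(add(S(add(Z, Z)), mul(add(SSZ, mul(Z, SSSZ)), add(SZ, Z))))))
  step 25: S(S(S(S(add(add(Z, Z), mul(add(SSZ, mul(Z, SSSZ)), add(SZ, Z)))))))
  step 26: S(S(S(S(add(Z, mul(add(SSZ, mul(Z, SSSZ)), add(SZ, Z)))))))
  step 27: S(S(S(S(mul(add(SSZ, mul(Z, SSSZ)), add(SZ, Z))))))
  step 28: S(S(S(S(mul(S(add(SZ, mul(Z, SSSZ))), add(SZ, Z))))))
  step 29: S(S(S(S(add(add(SZ, Z), mul(add(SZ, mul(Z, SSSZ)), add(SZ, Z)))))))
  step 30: S(S(S(S(add(S(add(Z, Z)), mul(add(SZ, mul(Z, SSSZ)), add(SZ, Z)))))))
  step 31: S(S(S(S(S(add(add(Z, Z), mul(add(SZ, mul(Z, SSSZ)), add(SZ, Z))))))))
  step 32: S(S(S(S(S(add(Z, mul(add(SZ, mul(Z, SSSZ)), add(SZ, Z))))))))
  step 33: S(S(S(S(S(mul(add(SZ, mul(Z, SSSZ)), add(SZ, Z)))))))
  step 34: S(S(S(S(S(mul(S(add(Z, mul(Z, SSSZ))), add(SZ, Z)))))))
  step 35: S(S(S(S(S(add(add(SZ, Z), mul(add(Z, mul(Z, SSSZ)), add(SZ, Z))))))))
  step 36: S(S(S(S(S(add(S(add(Z, Z)), mul(add(Z, mul(Z, SSSZ)), add(SZ, Z))))))))
  step 37: S(S(S(S(S(S(add(add(Z, Z), mul(add(Z, mul(Z, SSSZ)), add(SZ, Z)))))))))
  step 38: S(S(S(S(S(S(add(Z, mul(add(Z, mul(Z, SSSZ)), add(SZ, Z)))))))))
  step 39: S(S(S(S(S(S(mul(add(Z, mul(Z, SSSZ)), add(SZ, Z))))))))
  step 40: S(S(S(S(S(S(mul(mul(Z, SSSZ), add(SZ, Z))))))))
  step 41: S(S(S(S(S(S(mul(Z, add(SZ, Z))))))))
  step 42: S^6(Z)

Answer: normal form = S^6(Z)  (in 42 steps)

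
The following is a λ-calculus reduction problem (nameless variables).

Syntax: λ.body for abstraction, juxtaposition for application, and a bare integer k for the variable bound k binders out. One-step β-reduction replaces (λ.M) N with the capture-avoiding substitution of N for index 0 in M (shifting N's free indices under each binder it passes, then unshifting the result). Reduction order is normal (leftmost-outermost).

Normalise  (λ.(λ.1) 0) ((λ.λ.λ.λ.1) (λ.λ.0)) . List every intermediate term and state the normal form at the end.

Answer: normal form = λ.λ.λ.1  (in 3 steps)

Derivation:
  start: (λ.(λ.1) 0) ((λ.λ.λ.λ.1) (λ.λ.0))
  step 1: (λ.(λ.λ.λ.λ.1) (λ.λ.0)) ((λ.λ.λ.λ.1) (λ.λ.0))
  step 2: (λ.λ.λ.λ.1) (λ.λ.0)
  step 3: λ.λ.λ.1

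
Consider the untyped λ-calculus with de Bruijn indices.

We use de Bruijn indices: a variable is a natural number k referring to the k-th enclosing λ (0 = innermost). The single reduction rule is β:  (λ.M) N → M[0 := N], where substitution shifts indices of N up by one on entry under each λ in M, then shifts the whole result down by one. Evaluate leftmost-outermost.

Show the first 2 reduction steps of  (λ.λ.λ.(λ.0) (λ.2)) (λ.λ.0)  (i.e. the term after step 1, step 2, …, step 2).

  start: (λ.λ.λ.(λ.0) (λ.2)) (λ.λ.0)
  [1] λ.λ.(λ.0) (λ.2)
  [2] λ.λ.λ.2

Answer: after 2 steps: λ.λ.λ.2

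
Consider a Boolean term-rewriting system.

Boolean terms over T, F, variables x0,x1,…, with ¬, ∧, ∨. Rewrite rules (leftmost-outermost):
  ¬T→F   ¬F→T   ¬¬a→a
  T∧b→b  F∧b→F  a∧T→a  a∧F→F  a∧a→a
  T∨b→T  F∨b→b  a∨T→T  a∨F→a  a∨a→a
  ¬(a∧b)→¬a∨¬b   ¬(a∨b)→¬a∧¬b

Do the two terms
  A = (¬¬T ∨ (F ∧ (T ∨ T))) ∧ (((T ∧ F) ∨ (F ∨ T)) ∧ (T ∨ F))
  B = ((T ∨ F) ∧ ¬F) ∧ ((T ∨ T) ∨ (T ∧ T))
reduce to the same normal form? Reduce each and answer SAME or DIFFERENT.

Term A:
  start: (¬¬T ∨ (F ∧ (T ∨ T))) ∧ (((T ∧ F) ∨ (F ∨ T)) ∧ (T ∨ F))
  [1] (T ∨ (F ∧ (T ∨ T))) ∧ (((T ∧ F) ∨ (F ∨ T)) ∧ (T ∨ F))
  [2] T ∧ (((T ∧ F) ∨ (F ∨ T)) ∧ (T ∨ F))
  [3] ((T ∧ F) ∨ (F ∨ T)) ∧ (T ∨ F)
  [4] (F ∨ (F ∨ T)) ∧ (T ∨ F)
  [5] (F ∨ T) ∧ (T ∨ F)
  [6] T ∧ (T ∨ F)
  [7] T ∨ F
  [8] T

Term B:
  start: ((T ∨ F) ∧ ¬F) ∧ ((T ∨ T) ∨ (T ∧ T))
  [1] (T ∧ ¬F) ∧ ((T ∨ T) ∨ (T ∧ T))
  [2] ¬F ∧ ((T ∨ T) ∨ (T ∧ T))
  [3] T ∧ ((T ∨ T) ∨ (T ∧ T))
  [4] (T ∨ T) ∨ (T ∧ T)
  [5] T ∨ (T ∧ T)
  [6] T

Answer: SAME — A ⇓ T, B ⇓ T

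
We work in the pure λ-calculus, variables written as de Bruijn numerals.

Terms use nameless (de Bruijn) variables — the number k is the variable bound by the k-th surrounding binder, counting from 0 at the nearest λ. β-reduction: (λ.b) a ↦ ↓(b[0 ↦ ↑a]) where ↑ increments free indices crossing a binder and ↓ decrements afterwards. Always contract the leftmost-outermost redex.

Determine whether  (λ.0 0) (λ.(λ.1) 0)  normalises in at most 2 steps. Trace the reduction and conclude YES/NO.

Answer: NO — after 2 steps the term is (λ.λ.(λ.1) 0) (λ.(λ.1) 0), not yet normal

Derivation:
  start: (λ.0 0) (λ.(λ.1) 0)
  →1  (λ.(λ.1) 0) (λ.(λ.1) 0)
  →2  (λ.λ.(λ.1) 0) (λ.(λ.1) 0)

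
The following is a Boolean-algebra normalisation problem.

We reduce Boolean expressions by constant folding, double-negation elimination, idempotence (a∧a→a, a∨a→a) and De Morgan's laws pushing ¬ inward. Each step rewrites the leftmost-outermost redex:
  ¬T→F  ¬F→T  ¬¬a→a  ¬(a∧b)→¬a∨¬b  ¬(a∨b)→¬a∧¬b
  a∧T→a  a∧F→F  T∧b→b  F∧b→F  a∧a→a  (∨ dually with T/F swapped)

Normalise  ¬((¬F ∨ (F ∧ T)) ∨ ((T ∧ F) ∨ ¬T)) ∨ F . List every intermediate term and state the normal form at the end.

Answer: normal form = F  (in 6 steps)

Derivation:
  start: ¬((¬F ∨ (F ∧ T)) ∨ ((T ∧ F) ∨ ¬T)) ∨ F
  step 1: ¬((¬F ∨ (F ∧ T)) ∨ ((T ∧ F) ∨ ¬T))
  step 2: ¬(¬F ∨ (F ∧ T)) ∧ ¬((T ∧ F) ∨ ¬T)
  step 3: (¬¬F ∧ ¬(F ∧ T)) ∧ ¬((T ∧ F) ∨ ¬T)
  step 4: (F ∧ ¬(F ∧ T)) ∧ ¬((T ∧ F) ∨ ¬T)
  step 5: F ∧ ¬((T ∧ F) ∨ ¬T)
  step 6: F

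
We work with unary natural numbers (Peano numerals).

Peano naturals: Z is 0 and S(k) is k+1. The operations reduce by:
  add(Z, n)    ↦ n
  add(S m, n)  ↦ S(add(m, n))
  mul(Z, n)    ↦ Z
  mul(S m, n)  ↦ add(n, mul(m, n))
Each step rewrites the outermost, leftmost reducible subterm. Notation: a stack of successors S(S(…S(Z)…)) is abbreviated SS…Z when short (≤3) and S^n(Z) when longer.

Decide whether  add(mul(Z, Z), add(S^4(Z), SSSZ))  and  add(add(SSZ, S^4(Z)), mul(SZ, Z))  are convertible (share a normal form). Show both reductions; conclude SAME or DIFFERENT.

Answer: DIFFERENT — A ⇓ S^7(Z), B ⇓ S^6(Z)

Working:
Term A:
  start: add(mul(Z, Z), add(S^4(Z), SSSZ))
  →1  add(Z, add(S^4(Z), SSSZ))
  →2  add(S^4(Z), SSSZ)
  →3  S(add(SSSZ, SSSZ))
  →4  S(S(add(SSZ, SSSZ)))
  →5  S(S(S(add(SZ, SSSZ))))
  →6  S(S(S(S(add(Z, SSSZ)))))
  →7  S^7(Z)

Term B:
  start: add(add(SSZ, S^4(Z)), mul(SZ, Z))
  →1  add(S(add(SZ, S^4(Z))), mul(SZ, Z))
  →2  S(add(add(SZ, S^4(Z)), mul(SZ, Z)))
  →3  S(add(S(add(Z, S^4(Z))), mul(SZ, Z)))
  →4  S(S(add(add(Z, S^4(Z)), mul(SZ, Z))))
  →5  S(S(add(S^4(Z), mul(SZ, Z))))
  →6  S(S(S(add(SSSZ, mul(SZ, Z)))))
  →7  S(S(S(S(add(SSZ, mul(SZ, Z))))))
  →8  S(S(S(S(S(add(SZ, mul(SZ, Z)))))))
  →9  S(S(S(S(S(S(add(Z, mul(SZ, Z))))))))
  →10  S(S(S(S(S(S(mul(SZ, Z)))))))
  →11  S(S(S(S(S(S(add(Z, mul(Z, Z))))))))
  →12  S(S(S(S(S(S(mul(Z, Z)))))))
  →13  S^6(Z)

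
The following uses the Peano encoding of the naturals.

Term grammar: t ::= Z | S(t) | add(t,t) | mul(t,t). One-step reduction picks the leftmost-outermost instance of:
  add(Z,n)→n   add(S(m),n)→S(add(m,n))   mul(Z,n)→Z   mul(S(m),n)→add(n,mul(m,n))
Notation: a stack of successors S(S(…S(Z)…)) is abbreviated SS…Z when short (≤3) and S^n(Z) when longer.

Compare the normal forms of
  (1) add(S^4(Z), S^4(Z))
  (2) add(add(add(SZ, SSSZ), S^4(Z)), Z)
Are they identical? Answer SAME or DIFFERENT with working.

Term A:
  start: add(S^4(Z), S^4(Z))
  step 1: S(add(SSSZ, S^4(Z)))
  step 2: S(S(add(SSZ, S^4(Z))))
  step 3: S(S(S(add(SZ, S^4(Z)))))
  step 4: S(S(S(S(add(Z, S^4(Z))))))
  step 5: S^8(Z)

Term B:
  start: add(add(add(SZ, SSSZ), S^4(Z)), Z)
  step 1: add(add(S(add(Z, SSSZ)), S^4(Z)), Z)
  step 2: add(S(add(add(Z, SSSZ), S^4(Z))), Z)
  step 3: S(add(add(add(Z, SSSZ), S^4(Z)), Z))
  step 4: S(add(add(SSSZ, S^4(Z)), Z))
  step 5: S(add(S(add(SSZ, S^4(Z))), Z))
  step 6: S(S(add(add(SSZ, S^4(Z)), Z)))
  step 7: S(S(add(S(add(SZ, S^4(Z))), Z)))
  step 8: S(S(S(add(add(SZ, S^4(Z)), Z))))
  step 9: S(S(S(add(S(add(Z, S^4(Z))), Z))))
  step 10: S(S(S(S(add(add(Z, S^4(Z)), Z)))))
  step 11: S(S(S(S(add(S^4(Z), Z)))))
  step 12: S(S(S(S(S(add(SSSZ, Z))))))
  step 13: S(S(S(S(S(S(add(SSZ, Z)))))))
  step 14: S(S(S(S(S(S(S(add(SZ, Z))))))))
  step 15: S(S(S(S(S(S(S(S(add(Z, Z)))))))))
  step 16: S^8(Z)

Answer: SAME — A ⇓ S^8(Z), B ⇓ S^8(Z)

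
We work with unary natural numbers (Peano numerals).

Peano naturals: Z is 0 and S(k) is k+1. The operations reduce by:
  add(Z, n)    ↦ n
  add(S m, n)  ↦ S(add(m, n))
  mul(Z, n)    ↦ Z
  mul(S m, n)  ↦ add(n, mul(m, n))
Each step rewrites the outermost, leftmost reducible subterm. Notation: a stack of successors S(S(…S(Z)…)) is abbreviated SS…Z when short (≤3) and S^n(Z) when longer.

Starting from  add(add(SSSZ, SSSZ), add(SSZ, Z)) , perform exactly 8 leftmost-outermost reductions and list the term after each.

  start: add(add(SSSZ, SSSZ), add(SSZ, Z))
  [1] add(S(add(SSZ, SSSZ)), add(SSZ, Z))
  [2] S(add(add(SSZ, SSSZ), add(SSZ, Z)))
  [3] S(add(S(add(SZ, SSSZ)), add(SSZ, Z)))
  [4] S(S(add(add(SZ, SSSZ), add(SSZ, Z))))
  [5] S(S(add(S(add(Z, SSSZ)), add(SSZ, Z))))
  [6] S(S(S(add(add(Z, SSSZ), add(SSZ, Z)))))
  [7] S(S(S(add(SSSZ, add(SSZ, Z)))))
  [8] S(S(S(S(add(SSZ, add(SSZ, Z))))))

Answer: after 8 steps: S(S(S(S(add(SSZ, add(SSZ, Z))))))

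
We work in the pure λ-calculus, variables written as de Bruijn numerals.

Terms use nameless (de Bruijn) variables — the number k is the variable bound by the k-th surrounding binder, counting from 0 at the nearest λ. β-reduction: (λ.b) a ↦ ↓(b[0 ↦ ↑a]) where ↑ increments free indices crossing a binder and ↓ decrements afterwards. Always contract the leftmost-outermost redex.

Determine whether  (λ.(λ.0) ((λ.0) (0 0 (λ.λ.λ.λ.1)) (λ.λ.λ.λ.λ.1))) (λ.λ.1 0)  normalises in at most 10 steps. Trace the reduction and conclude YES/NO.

Answer: YES — reaches normal form λ.λ.λ.1 in 8 ≤ 10 steps

Working:
  start: (λ.(λ.0) ((λ.0) (0 0 (λ.λ.λ.λ.1)) (λ.λ.λ.λ.λ.1))) (λ.λ.1 0)
  [1] (λ.0) ((λ.0) ((λ.λ.1 0) (λ.λ.1 0) (λ.λ.λ.λ.1)) (λ.λ.λ.λ.λ.1))
  [2] (λ.0) ((λ.λ.1 0) (λ.λ.1 0) (λ.λ.λ.λ.1)) (λ.λ.λ.λ.λ.1)
  [3] (λ.λ.1 0) (λ.λ.1 0) (λ.λ.λ.λ.1) (λ.λ.λ.λ.λ.1)
  [4] (λ.(λ.λ.1 0) 0) (λ.λ.λ.λ.1) (λ.λ.λ.λ.λ.1)
  [5] (λ.λ.1 0) (λ.λ.λ.λ.1) (λ.λ.λ.λ.λ.1)
  [6] (λ.(λ.λ.λ.λ.1) 0) (λ.λ.λ.λ.λ.1)
  [7] (λ.λ.λ.λ.1) (λ.λ.λ.λ.λ.1)
  [8] λ.λ.λ.1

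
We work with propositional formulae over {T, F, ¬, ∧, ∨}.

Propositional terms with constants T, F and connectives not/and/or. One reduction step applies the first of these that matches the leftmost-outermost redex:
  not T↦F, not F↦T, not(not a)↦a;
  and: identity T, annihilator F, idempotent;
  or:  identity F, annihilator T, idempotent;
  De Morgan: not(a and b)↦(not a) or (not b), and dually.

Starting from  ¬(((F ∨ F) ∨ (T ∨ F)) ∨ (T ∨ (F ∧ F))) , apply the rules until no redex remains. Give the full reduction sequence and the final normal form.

Answer: normal form = F  (in 10 steps)

Working:
  start: ¬(((F ∨ F) ∨ (T ∨ F)) ∨ (T ∨ (F ∧ F)))
  →1  ¬((F ∨ F) ∨ (T ∨ F)) ∧ ¬(T ∨ (F ∧ F))
  →2  (¬(F ∨ F) ∧ ¬(T ∨ F)) ∧ ¬(T ∨ (F ∧ F))
  →3  ((¬F ∧ ¬F) ∧ ¬(T ∨ F)) ∧ ¬(T ∨ (F ∧ F))
  →4  (¬F ∧ ¬(T ∨ F)) ∧ ¬(T ∨ (F ∧ F))
  →5  (T ∧ ¬(T ∨ F)) ∧ ¬(T ∨ (F ∧ F))
  →6  ¬(T ∨ F) ∧ ¬(T ∨ (F ∧ F))
  →7  (¬T ∧ ¬F) ∧ ¬(T ∨ (F ∧ F))
  →8  (F ∧ ¬F) ∧ ¬(T ∨ (F ∧ F))
  →9  F ∧ ¬(T ∨ (F ∧ F))
  →10  F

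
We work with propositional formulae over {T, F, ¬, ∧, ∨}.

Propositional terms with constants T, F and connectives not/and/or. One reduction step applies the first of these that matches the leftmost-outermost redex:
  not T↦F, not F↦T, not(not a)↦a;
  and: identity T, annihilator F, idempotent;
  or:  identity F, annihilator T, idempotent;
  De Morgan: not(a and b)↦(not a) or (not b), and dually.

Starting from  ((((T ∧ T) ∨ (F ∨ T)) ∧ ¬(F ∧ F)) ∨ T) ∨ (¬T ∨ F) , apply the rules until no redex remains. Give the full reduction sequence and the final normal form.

  start: ((((T ∧ T) ∨ (F ∨ T)) ∧ ¬(F ∧ F)) ∨ T) ∨ (¬T ∨ F)
  step 1: T ∨ (¬T ∨ F)
  step 2: T

Answer: normal form = T  (in 2 steps)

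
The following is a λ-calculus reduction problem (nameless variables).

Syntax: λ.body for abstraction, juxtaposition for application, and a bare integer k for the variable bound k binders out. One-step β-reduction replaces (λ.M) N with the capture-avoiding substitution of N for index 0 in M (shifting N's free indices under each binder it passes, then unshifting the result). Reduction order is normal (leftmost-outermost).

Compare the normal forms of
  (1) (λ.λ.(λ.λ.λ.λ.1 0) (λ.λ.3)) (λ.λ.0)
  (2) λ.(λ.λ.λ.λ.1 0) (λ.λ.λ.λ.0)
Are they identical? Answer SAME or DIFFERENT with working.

Term A:
  start: (λ.λ.(λ.λ.λ.λ.1 0) (λ.λ.3)) (λ.λ.0)
  [1] λ.(λ.λ.λ.λ.1 0) (λ.λ.λ.λ.0)
  [2] λ.λ.λ.λ.1 0

Term B:
  start: λ.(λ.λ.λ.λ.1 0) (λ.λ.λ.λ.0)
  [1] λ.λ.λ.λ.1 0

Answer: SAME — A ⇓ λ.λ.λ.λ.1 0, B ⇓ λ.λ.λ.λ.1 0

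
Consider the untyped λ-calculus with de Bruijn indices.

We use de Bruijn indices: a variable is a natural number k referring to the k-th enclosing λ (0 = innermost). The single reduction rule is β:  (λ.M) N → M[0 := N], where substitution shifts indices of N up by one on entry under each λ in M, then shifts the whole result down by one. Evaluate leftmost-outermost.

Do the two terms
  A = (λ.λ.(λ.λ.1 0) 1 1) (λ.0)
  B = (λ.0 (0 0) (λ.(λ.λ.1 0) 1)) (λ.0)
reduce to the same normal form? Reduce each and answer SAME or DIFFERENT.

Term A:
  start: (λ.λ.(λ.λ.1 0) 1 1) (λ.0)
  step 1: λ.(λ.λ.1 0) (λ.0) (λ.0)
  step 2: λ.(λ.(λ.0) 0) (λ.0)
  step 3: λ.(λ.0) (λ.0)
  step 4: λ.λ.0

Term B:
  start: (λ.0 (0 0) (λ.(λ.λ.1 0) 1)) (λ.0)
  step 1: (λ.0) ((λ.0) (λ.0)) (λ.(λ.λ.1 0) (λ.0))
  step 2: (λ.0) (λ.0) (λ.(λ.λ.1 0) (λ.0))
  step 3: (λ.0) (λ.(λ.λ.1 0) (λ.0))
  step 4: λ.(λ.λ.1 0) (λ.0)
  step 5: λ.λ.(λ.0) 0
  step 6: λ.λ.0

Answer: SAME — A ⇓ λ.λ.0, B ⇓ λ.λ.0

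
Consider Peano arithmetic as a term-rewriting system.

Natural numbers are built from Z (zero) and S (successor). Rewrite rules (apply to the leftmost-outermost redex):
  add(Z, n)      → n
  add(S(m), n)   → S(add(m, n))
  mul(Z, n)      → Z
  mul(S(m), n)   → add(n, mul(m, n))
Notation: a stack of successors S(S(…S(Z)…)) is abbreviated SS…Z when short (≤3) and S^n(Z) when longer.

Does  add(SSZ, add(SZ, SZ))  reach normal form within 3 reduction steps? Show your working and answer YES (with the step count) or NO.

Answer: NO — after 3 steps the term is S(S(add(SZ, SZ))), not yet normal

Derivation:
  start: add(SSZ, add(SZ, SZ))
  →1  S(add(SZ, add(SZ, SZ)))
  →2  S(S(add(Z, add(SZ, SZ))))
  →3  S(S(add(SZ, SZ)))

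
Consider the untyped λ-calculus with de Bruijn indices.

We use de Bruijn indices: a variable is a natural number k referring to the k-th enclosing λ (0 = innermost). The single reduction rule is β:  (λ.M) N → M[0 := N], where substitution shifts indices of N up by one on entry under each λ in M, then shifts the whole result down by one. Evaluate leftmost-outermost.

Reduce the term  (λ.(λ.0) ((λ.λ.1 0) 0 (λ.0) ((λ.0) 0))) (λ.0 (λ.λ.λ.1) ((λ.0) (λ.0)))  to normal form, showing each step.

Answer: normal form = λ.λ.0 (λ.λ.λ.1) (λ.0)  (in 10 steps)

Working:
  start: (λ.(λ.0) ((λ.λ.1 0) 0 (λ.0) ((λ.0) 0))) (λ.0 (λ.λ.λ.1) ((λ.0) (λ.0)))
  step 1: (λ.0) ((λ.λ.1 0) (λ.0 (λ.λ.λ.1) ((λ.0) (λ.0))) (λ.0) ((λ.0) (λ.0 (λ.λ.λ.1) ((λ.0) (λ.0)))))
  step 2: (λ.λ.1 0) (λ.0 (λ.λ.λ.1) ((λ.0) (λ.0))) (λ.0) ((λ.0) (λ.0 (λ.λ.λ.1) ((λ.0) (λ.0))))
  step 3: (λ.(λ.0 (λ.λ.λ.1) ((λ.0) (λ.0))) 0) (λ.0) ((λ.0) (λ.0 (λ.λ.λ.1) ((λ.0) (λ.0))))
  step 4: (λ.0 (λ.λ.λ.1) ((λ.0) (λ.0))) (λ.0) ((λ.0) (λ.0 (λ.λ.λ.1) ((λ.0) (λ.0))))
  step 5: (λ.0) (λ.λ.λ.1) ((λ.0) (λ.0)) ((λ.0) (λ.0 (λ.λ.λ.1) ((λ.0) (λ.0))))
  step 6: (λ.λ.λ.1) ((λ.0) (λ.0)) ((λ.0) (λ.0 (λ.λ.λ.1) ((λ.0) (λ.0))))
  step 7: (λ.λ.1) ((λ.0) (λ.0 (λ.λ.λ.1) ((λ.0) (λ.0))))
  step 8: λ.(λ.0) (λ.0 (λ.λ.λ.1) ((λ.0) (λ.0)))
  step 9: λ.λ.0 (λ.λ.λ.1) ((λ.0) (λ.0))
  step 10: λ.λ.0 (λ.λ.λ.1) (λ.0)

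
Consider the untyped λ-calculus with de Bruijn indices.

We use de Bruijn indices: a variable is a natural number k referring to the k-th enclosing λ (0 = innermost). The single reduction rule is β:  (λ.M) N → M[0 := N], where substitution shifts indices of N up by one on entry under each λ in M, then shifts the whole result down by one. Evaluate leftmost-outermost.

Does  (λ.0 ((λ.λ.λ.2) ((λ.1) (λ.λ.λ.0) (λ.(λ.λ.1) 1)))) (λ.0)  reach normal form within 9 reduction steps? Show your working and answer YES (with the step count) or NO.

  start: (λ.0 ((λ.λ.λ.2) ((λ.1) (λ.λ.λ.0) (λ.(λ.λ.1) 1)))) (λ.0)
  [1] (λ.0) ((λ.λ.λ.2) ((λ.λ.0) (λ.λ.λ.0) (λ.(λ.λ.1) (λ.0))))
  [2] (λ.λ.λ.2) ((λ.λ.0) (λ.λ.λ.0) (λ.(λ.λ.1) (λ.0)))
  [3] λ.λ.(λ.λ.0) (λ.λ.λ.0) (λ.(λ.λ.1) (λ.0))
  [4] λ.λ.(λ.0) (λ.(λ.λ.1) (λ.0))
  [5] λ.λ.λ.(λ.λ.1) (λ.0)
  [6] λ.λ.λ.λ.λ.0

Answer: YES — reaches normal form λ.λ.λ.λ.λ.0 in 6 ≤ 9 steps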